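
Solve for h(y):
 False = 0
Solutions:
 h(y) = C1 + 3*y*asin(4*y)/4 + zoo*y + 3*sqrt(1 - 16*y^2)/16


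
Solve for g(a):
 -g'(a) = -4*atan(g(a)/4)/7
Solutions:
 Integral(1/atan(_y/4), (_y, g(a))) = C1 + 4*a/7


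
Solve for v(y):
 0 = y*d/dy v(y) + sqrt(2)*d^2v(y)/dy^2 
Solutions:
 v(y) = C1 + C2*erf(2^(1/4)*y/2)


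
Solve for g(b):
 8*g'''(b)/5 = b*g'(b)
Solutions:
 g(b) = C1 + Integral(C2*airyai(5^(1/3)*b/2) + C3*airybi(5^(1/3)*b/2), b)


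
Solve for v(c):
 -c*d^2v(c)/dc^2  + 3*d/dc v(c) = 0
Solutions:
 v(c) = C1 + C2*c^4


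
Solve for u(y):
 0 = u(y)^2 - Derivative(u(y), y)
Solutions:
 u(y) = -1/(C1 + y)


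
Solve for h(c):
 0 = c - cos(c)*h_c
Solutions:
 h(c) = C1 + Integral(c/cos(c), c)


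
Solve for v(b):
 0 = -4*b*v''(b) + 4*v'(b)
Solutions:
 v(b) = C1 + C2*b^2


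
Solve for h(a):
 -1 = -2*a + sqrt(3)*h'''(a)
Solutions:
 h(a) = C1 + C2*a + C3*a^2 + sqrt(3)*a^4/36 - sqrt(3)*a^3/18


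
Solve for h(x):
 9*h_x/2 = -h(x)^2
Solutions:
 h(x) = 9/(C1 + 2*x)


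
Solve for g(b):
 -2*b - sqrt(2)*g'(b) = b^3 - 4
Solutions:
 g(b) = C1 - sqrt(2)*b^4/8 - sqrt(2)*b^2/2 + 2*sqrt(2)*b


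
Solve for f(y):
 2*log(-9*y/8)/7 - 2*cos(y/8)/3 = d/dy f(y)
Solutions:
 f(y) = C1 + 2*y*log(-y)/7 - 6*y*log(2)/7 - 2*y/7 + 4*y*log(3)/7 - 16*sin(y/8)/3


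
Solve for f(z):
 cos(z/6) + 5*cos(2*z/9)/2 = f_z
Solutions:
 f(z) = C1 + 6*sin(z/6) + 45*sin(2*z/9)/4


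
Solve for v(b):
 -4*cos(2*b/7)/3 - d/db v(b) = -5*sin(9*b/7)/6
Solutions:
 v(b) = C1 - 14*sin(2*b/7)/3 - 35*cos(9*b/7)/54


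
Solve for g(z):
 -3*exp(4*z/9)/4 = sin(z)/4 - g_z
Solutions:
 g(z) = C1 + 27*exp(4*z/9)/16 - cos(z)/4


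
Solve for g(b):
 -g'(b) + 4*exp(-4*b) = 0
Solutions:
 g(b) = C1 - exp(-4*b)


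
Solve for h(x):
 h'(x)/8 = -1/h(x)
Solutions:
 h(x) = -sqrt(C1 - 16*x)
 h(x) = sqrt(C1 - 16*x)


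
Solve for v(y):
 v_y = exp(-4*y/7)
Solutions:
 v(y) = C1 - 7*exp(-4*y/7)/4


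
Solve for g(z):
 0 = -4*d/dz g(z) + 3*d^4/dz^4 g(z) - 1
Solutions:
 g(z) = C1 + C4*exp(6^(2/3)*z/3) - z/4 + (C2*sin(2^(2/3)*3^(1/6)*z/2) + C3*cos(2^(2/3)*3^(1/6)*z/2))*exp(-6^(2/3)*z/6)


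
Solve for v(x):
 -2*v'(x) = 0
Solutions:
 v(x) = C1


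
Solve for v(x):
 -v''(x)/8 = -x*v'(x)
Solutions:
 v(x) = C1 + C2*erfi(2*x)


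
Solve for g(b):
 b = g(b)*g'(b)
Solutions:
 g(b) = -sqrt(C1 + b^2)
 g(b) = sqrt(C1 + b^2)


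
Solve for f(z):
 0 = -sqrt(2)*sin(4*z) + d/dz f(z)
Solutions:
 f(z) = C1 - sqrt(2)*cos(4*z)/4


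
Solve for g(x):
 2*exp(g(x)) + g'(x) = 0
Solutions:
 g(x) = log(1/(C1 + 2*x))


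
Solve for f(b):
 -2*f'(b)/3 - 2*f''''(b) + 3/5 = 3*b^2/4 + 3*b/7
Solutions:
 f(b) = C1 + C4*exp(-3^(2/3)*b/3) - 3*b^3/8 - 9*b^2/28 + 9*b/10 + (C2*sin(3^(1/6)*b/2) + C3*cos(3^(1/6)*b/2))*exp(3^(2/3)*b/6)


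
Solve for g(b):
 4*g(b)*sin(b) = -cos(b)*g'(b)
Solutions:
 g(b) = C1*cos(b)^4


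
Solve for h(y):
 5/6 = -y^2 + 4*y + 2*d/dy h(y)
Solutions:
 h(y) = C1 + y^3/6 - y^2 + 5*y/12


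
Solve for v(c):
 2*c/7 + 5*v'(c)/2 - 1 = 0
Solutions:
 v(c) = C1 - 2*c^2/35 + 2*c/5


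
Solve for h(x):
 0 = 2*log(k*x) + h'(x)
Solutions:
 h(x) = C1 - 2*x*log(k*x) + 2*x


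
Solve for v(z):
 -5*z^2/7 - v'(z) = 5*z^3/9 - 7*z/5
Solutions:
 v(z) = C1 - 5*z^4/36 - 5*z^3/21 + 7*z^2/10


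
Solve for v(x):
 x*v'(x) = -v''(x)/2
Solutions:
 v(x) = C1 + C2*erf(x)


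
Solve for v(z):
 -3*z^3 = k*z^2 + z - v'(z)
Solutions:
 v(z) = C1 + k*z^3/3 + 3*z^4/4 + z^2/2


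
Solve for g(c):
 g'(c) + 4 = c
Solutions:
 g(c) = C1 + c^2/2 - 4*c


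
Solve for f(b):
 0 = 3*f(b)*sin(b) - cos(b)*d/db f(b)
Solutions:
 f(b) = C1/cos(b)^3


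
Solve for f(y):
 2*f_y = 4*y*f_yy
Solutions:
 f(y) = C1 + C2*y^(3/2)


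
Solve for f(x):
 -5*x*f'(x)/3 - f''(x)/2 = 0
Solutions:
 f(x) = C1 + C2*erf(sqrt(15)*x/3)


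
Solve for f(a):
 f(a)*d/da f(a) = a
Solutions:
 f(a) = -sqrt(C1 + a^2)
 f(a) = sqrt(C1 + a^2)


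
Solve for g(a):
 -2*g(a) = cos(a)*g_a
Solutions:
 g(a) = C1*(sin(a) - 1)/(sin(a) + 1)


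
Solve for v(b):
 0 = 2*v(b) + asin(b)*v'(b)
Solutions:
 v(b) = C1*exp(-2*Integral(1/asin(b), b))


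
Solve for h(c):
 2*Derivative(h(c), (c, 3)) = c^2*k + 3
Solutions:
 h(c) = C1 + C2*c + C3*c^2 + c^5*k/120 + c^3/4


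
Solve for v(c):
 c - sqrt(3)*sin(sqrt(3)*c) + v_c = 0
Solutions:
 v(c) = C1 - c^2/2 - cos(sqrt(3)*c)


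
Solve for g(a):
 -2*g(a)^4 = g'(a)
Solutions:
 g(a) = (-3^(2/3) - 3*3^(1/6)*I)*(1/(C1 + 2*a))^(1/3)/6
 g(a) = (-3^(2/3) + 3*3^(1/6)*I)*(1/(C1 + 2*a))^(1/3)/6
 g(a) = (1/(C1 + 6*a))^(1/3)


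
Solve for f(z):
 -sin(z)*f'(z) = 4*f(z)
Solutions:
 f(z) = C1*(cos(z)^2 + 2*cos(z) + 1)/(cos(z)^2 - 2*cos(z) + 1)


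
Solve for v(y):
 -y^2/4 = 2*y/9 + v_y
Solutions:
 v(y) = C1 - y^3/12 - y^2/9


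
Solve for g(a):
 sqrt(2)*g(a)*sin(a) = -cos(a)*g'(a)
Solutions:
 g(a) = C1*cos(a)^(sqrt(2))


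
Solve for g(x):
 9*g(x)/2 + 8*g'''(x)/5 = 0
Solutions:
 g(x) = C3*exp(x*(-2^(2/3)*45^(1/3) + 3*5^(1/3)*6^(2/3))/16)*sin(3*2^(2/3)*3^(1/6)*5^(1/3)*x/8) + C4*exp(x*(-2^(2/3)*45^(1/3) + 3*5^(1/3)*6^(2/3))/16)*cos(3*2^(2/3)*3^(1/6)*5^(1/3)*x/8) + C5*exp(-x*(2^(2/3)*45^(1/3) + 3*5^(1/3)*6^(2/3))/16) + (C1*sin(3*2^(2/3)*3^(1/6)*5^(1/3)*x/8) + C2*cos(3*2^(2/3)*3^(1/6)*5^(1/3)*x/8))*exp(2^(2/3)*45^(1/3)*x/8)


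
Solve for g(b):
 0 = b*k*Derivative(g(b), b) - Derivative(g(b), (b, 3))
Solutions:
 g(b) = C1 + Integral(C2*airyai(b*k^(1/3)) + C3*airybi(b*k^(1/3)), b)


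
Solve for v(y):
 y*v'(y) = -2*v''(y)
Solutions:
 v(y) = C1 + C2*erf(y/2)


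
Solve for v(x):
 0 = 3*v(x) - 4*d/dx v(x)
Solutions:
 v(x) = C1*exp(3*x/4)


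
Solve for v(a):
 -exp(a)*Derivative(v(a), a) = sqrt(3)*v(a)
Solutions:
 v(a) = C1*exp(sqrt(3)*exp(-a))


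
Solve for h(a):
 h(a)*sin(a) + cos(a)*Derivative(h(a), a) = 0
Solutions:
 h(a) = C1*cos(a)


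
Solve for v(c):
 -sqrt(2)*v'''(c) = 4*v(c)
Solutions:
 v(c) = C3*exp(-sqrt(2)*c) + (C1*sin(sqrt(6)*c/2) + C2*cos(sqrt(6)*c/2))*exp(sqrt(2)*c/2)


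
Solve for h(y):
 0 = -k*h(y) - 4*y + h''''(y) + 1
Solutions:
 h(y) = C1*exp(-k^(1/4)*y) + C2*exp(k^(1/4)*y) + C3*exp(-I*k^(1/4)*y) + C4*exp(I*k^(1/4)*y) - 4*y/k + 1/k


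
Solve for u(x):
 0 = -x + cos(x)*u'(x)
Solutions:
 u(x) = C1 + Integral(x/cos(x), x)


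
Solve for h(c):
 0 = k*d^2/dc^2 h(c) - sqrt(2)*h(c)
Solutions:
 h(c) = C1*exp(-2^(1/4)*c*sqrt(1/k)) + C2*exp(2^(1/4)*c*sqrt(1/k))


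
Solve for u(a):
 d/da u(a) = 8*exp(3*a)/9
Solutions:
 u(a) = C1 + 8*exp(3*a)/27


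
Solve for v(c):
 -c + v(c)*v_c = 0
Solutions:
 v(c) = -sqrt(C1 + c^2)
 v(c) = sqrt(C1 + c^2)


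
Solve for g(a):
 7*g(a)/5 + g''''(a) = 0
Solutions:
 g(a) = (C1*sin(sqrt(2)*5^(3/4)*7^(1/4)*a/10) + C2*cos(sqrt(2)*5^(3/4)*7^(1/4)*a/10))*exp(-sqrt(2)*5^(3/4)*7^(1/4)*a/10) + (C3*sin(sqrt(2)*5^(3/4)*7^(1/4)*a/10) + C4*cos(sqrt(2)*5^(3/4)*7^(1/4)*a/10))*exp(sqrt(2)*5^(3/4)*7^(1/4)*a/10)


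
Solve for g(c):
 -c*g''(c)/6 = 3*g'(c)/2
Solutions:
 g(c) = C1 + C2/c^8


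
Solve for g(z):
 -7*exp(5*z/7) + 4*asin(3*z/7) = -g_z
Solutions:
 g(z) = C1 - 4*z*asin(3*z/7) - 4*sqrt(49 - 9*z^2)/3 + 49*exp(5*z/7)/5


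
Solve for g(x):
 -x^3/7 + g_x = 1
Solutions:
 g(x) = C1 + x^4/28 + x


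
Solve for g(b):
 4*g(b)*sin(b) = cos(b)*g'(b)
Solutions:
 g(b) = C1/cos(b)^4


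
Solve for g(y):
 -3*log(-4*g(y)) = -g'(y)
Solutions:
 -Integral(1/(log(-_y) + 2*log(2)), (_y, g(y)))/3 = C1 - y


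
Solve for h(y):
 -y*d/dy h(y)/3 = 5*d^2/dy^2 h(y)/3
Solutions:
 h(y) = C1 + C2*erf(sqrt(10)*y/10)


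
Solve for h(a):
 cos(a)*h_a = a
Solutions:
 h(a) = C1 + Integral(a/cos(a), a)


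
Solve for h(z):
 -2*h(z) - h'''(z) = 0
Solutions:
 h(z) = C3*exp(-2^(1/3)*z) + (C1*sin(2^(1/3)*sqrt(3)*z/2) + C2*cos(2^(1/3)*sqrt(3)*z/2))*exp(2^(1/3)*z/2)


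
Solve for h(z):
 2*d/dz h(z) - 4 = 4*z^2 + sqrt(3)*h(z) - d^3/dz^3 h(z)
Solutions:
 h(z) = C1*exp(-2^(1/3)*sqrt(3)*z*(-4/(9 + sqrt(113))^(1/3) + 2^(1/3)*(9 + sqrt(113))^(1/3))/12)*sin(2^(1/3)*z*((9 + sqrt(113))^(-1/3) + 2^(1/3)*(9 + sqrt(113))^(1/3)/4)) + C2*exp(-2^(1/3)*sqrt(3)*z*(-4/(9 + sqrt(113))^(1/3) + 2^(1/3)*(9 + sqrt(113))^(1/3))/12)*cos(2^(1/3)*z*((9 + sqrt(113))^(-1/3) + 2^(1/3)*(9 + sqrt(113))^(1/3)/4)) + C3*exp(2^(1/3)*sqrt(3)*z*(-4/(9 + sqrt(113))^(1/3) + 2^(1/3)*(9 + sqrt(113))^(1/3))/6) - 4*sqrt(3)*z^2/3 - 16*z/3 - 44*sqrt(3)/9


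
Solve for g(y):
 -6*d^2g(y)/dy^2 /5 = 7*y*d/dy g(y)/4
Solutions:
 g(y) = C1 + C2*erf(sqrt(105)*y/12)


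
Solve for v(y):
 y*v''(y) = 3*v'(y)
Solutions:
 v(y) = C1 + C2*y^4


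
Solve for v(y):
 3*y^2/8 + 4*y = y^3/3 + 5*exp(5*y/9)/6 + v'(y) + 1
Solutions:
 v(y) = C1 - y^4/12 + y^3/8 + 2*y^2 - y - 3*exp(5*y/9)/2


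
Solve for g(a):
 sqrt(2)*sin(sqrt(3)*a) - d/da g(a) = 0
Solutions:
 g(a) = C1 - sqrt(6)*cos(sqrt(3)*a)/3


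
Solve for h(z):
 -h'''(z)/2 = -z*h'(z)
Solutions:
 h(z) = C1 + Integral(C2*airyai(2^(1/3)*z) + C3*airybi(2^(1/3)*z), z)


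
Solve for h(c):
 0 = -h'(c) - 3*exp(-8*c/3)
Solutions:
 h(c) = C1 + 9*exp(-8*c/3)/8


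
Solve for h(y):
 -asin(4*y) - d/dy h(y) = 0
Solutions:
 h(y) = C1 - y*asin(4*y) - sqrt(1 - 16*y^2)/4


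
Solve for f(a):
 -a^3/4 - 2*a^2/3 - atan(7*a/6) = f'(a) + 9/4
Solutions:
 f(a) = C1 - a^4/16 - 2*a^3/9 - a*atan(7*a/6) - 9*a/4 + 3*log(49*a^2 + 36)/7


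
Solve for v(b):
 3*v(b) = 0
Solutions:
 v(b) = 0


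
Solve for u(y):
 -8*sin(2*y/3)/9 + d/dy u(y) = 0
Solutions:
 u(y) = C1 - 4*cos(2*y/3)/3


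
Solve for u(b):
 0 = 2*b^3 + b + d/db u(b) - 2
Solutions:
 u(b) = C1 - b^4/2 - b^2/2 + 2*b


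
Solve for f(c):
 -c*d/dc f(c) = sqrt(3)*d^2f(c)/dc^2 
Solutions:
 f(c) = C1 + C2*erf(sqrt(2)*3^(3/4)*c/6)


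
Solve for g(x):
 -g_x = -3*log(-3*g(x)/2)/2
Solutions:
 -2*Integral(1/(log(-_y) - log(2) + log(3)), (_y, g(x)))/3 = C1 - x


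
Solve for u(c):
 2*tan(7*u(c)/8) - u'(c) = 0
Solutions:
 u(c) = -8*asin(C1*exp(7*c/4))/7 + 8*pi/7
 u(c) = 8*asin(C1*exp(7*c/4))/7


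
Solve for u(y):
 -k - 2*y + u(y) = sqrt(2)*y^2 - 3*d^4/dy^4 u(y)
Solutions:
 u(y) = k + sqrt(2)*y^2 + 2*y + (C1*sin(sqrt(2)*3^(3/4)*y/6) + C2*cos(sqrt(2)*3^(3/4)*y/6))*exp(-sqrt(2)*3^(3/4)*y/6) + (C3*sin(sqrt(2)*3^(3/4)*y/6) + C4*cos(sqrt(2)*3^(3/4)*y/6))*exp(sqrt(2)*3^(3/4)*y/6)


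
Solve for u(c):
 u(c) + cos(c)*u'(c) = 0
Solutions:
 u(c) = C1*sqrt(sin(c) - 1)/sqrt(sin(c) + 1)


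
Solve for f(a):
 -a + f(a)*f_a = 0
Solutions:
 f(a) = -sqrt(C1 + a^2)
 f(a) = sqrt(C1 + a^2)


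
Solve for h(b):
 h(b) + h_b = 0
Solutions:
 h(b) = C1*exp(-b)


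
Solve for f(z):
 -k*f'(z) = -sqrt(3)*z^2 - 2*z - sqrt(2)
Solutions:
 f(z) = C1 + sqrt(3)*z^3/(3*k) + z^2/k + sqrt(2)*z/k


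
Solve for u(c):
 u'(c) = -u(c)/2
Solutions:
 u(c) = C1*exp(-c/2)


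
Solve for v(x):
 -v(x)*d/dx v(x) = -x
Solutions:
 v(x) = -sqrt(C1 + x^2)
 v(x) = sqrt(C1 + x^2)


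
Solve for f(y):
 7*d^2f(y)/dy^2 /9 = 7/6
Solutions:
 f(y) = C1 + C2*y + 3*y^2/4


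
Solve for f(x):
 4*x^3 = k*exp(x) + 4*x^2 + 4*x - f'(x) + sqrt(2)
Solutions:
 f(x) = C1 + k*exp(x) - x^4 + 4*x^3/3 + 2*x^2 + sqrt(2)*x


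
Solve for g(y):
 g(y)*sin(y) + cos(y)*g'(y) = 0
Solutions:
 g(y) = C1*cos(y)


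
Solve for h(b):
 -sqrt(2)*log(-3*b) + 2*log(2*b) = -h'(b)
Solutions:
 h(b) = C1 - b*(2 - sqrt(2))*log(b) + b*(-sqrt(2) - 2*log(2) + sqrt(2)*log(3) + 2 + sqrt(2)*I*pi)


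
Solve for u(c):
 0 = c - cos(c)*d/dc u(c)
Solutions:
 u(c) = C1 + Integral(c/cos(c), c)


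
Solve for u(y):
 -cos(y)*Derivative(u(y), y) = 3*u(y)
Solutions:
 u(y) = C1*(sin(y) - 1)^(3/2)/(sin(y) + 1)^(3/2)


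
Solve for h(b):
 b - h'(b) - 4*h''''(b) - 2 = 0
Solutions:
 h(b) = C1 + C4*exp(-2^(1/3)*b/2) + b^2/2 - 2*b + (C2*sin(2^(1/3)*sqrt(3)*b/4) + C3*cos(2^(1/3)*sqrt(3)*b/4))*exp(2^(1/3)*b/4)


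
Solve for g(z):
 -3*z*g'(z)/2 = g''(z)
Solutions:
 g(z) = C1 + C2*erf(sqrt(3)*z/2)


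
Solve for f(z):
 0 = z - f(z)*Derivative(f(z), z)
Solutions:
 f(z) = -sqrt(C1 + z^2)
 f(z) = sqrt(C1 + z^2)


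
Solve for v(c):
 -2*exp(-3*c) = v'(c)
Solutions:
 v(c) = C1 + 2*exp(-3*c)/3


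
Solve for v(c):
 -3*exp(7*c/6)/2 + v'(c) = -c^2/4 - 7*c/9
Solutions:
 v(c) = C1 - c^3/12 - 7*c^2/18 + 9*exp(7*c/6)/7


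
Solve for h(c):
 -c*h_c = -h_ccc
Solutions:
 h(c) = C1 + Integral(C2*airyai(c) + C3*airybi(c), c)


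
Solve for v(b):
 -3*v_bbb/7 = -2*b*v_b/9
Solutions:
 v(b) = C1 + Integral(C2*airyai(14^(1/3)*b/3) + C3*airybi(14^(1/3)*b/3), b)


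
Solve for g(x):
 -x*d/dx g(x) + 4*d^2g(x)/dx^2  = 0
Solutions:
 g(x) = C1 + C2*erfi(sqrt(2)*x/4)


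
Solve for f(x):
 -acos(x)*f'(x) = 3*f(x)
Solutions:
 f(x) = C1*exp(-3*Integral(1/acos(x), x))


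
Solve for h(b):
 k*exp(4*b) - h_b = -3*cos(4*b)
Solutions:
 h(b) = C1 + k*exp(4*b)/4 + 3*sin(4*b)/4


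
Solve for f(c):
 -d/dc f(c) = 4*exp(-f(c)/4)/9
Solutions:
 f(c) = 4*log(C1 - c/9)


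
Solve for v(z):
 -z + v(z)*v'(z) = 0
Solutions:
 v(z) = -sqrt(C1 + z^2)
 v(z) = sqrt(C1 + z^2)


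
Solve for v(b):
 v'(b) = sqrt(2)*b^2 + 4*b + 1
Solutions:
 v(b) = C1 + sqrt(2)*b^3/3 + 2*b^2 + b


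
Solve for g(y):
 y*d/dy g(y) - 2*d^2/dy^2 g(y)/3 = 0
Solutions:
 g(y) = C1 + C2*erfi(sqrt(3)*y/2)


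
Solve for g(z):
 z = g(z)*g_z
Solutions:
 g(z) = -sqrt(C1 + z^2)
 g(z) = sqrt(C1 + z^2)


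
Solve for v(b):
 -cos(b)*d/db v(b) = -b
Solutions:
 v(b) = C1 + Integral(b/cos(b), b)


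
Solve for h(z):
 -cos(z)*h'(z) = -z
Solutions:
 h(z) = C1 + Integral(z/cos(z), z)


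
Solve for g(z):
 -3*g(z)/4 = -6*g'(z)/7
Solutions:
 g(z) = C1*exp(7*z/8)


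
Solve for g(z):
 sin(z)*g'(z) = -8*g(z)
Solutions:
 g(z) = C1*(cos(z)^4 + 4*cos(z)^3 + 6*cos(z)^2 + 4*cos(z) + 1)/(cos(z)^4 - 4*cos(z)^3 + 6*cos(z)^2 - 4*cos(z) + 1)


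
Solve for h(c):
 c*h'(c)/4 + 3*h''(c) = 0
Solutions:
 h(c) = C1 + C2*erf(sqrt(6)*c/12)


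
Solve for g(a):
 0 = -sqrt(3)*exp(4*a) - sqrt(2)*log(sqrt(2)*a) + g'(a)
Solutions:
 g(a) = C1 + sqrt(2)*a*log(a) + sqrt(2)*a*(-1 + log(2)/2) + sqrt(3)*exp(4*a)/4


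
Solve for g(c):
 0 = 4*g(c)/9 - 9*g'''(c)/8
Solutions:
 g(c) = C3*exp(2*6^(2/3)*c/9) + (C1*sin(2^(2/3)*3^(1/6)*c/3) + C2*cos(2^(2/3)*3^(1/6)*c/3))*exp(-6^(2/3)*c/9)


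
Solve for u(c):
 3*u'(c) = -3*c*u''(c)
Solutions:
 u(c) = C1 + C2*log(c)


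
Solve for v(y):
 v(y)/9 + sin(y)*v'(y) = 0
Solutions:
 v(y) = C1*(cos(y) + 1)^(1/18)/(cos(y) - 1)^(1/18)


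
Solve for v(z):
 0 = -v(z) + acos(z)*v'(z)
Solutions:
 v(z) = C1*exp(Integral(1/acos(z), z))


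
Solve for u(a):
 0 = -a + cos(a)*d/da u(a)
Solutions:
 u(a) = C1 + Integral(a/cos(a), a)


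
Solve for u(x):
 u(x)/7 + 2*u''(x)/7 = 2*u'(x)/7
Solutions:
 u(x) = (C1*sin(x/2) + C2*cos(x/2))*exp(x/2)


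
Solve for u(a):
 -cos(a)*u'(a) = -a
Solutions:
 u(a) = C1 + Integral(a/cos(a), a)


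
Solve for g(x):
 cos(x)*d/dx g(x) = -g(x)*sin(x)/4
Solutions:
 g(x) = C1*cos(x)^(1/4)


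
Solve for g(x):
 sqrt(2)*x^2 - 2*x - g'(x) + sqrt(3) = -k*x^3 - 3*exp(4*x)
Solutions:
 g(x) = C1 + k*x^4/4 + sqrt(2)*x^3/3 - x^2 + sqrt(3)*x + 3*exp(4*x)/4


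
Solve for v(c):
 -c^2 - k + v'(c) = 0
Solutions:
 v(c) = C1 + c^3/3 + c*k


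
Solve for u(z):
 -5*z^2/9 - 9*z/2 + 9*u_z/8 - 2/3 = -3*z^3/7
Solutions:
 u(z) = C1 - 2*z^4/21 + 40*z^3/243 + 2*z^2 + 16*z/27


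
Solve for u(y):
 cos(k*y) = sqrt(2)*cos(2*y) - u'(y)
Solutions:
 u(y) = C1 + sqrt(2)*sin(2*y)/2 - sin(k*y)/k


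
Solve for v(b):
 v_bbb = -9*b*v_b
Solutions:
 v(b) = C1 + Integral(C2*airyai(-3^(2/3)*b) + C3*airybi(-3^(2/3)*b), b)


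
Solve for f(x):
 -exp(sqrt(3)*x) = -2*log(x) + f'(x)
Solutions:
 f(x) = C1 + 2*x*log(x) - 2*x - sqrt(3)*exp(sqrt(3)*x)/3


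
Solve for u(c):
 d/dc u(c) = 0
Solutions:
 u(c) = C1


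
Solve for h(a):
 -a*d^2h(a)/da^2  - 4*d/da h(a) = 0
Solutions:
 h(a) = C1 + C2/a^3


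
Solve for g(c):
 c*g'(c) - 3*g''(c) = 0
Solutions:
 g(c) = C1 + C2*erfi(sqrt(6)*c/6)


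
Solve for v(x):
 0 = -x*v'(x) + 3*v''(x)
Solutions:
 v(x) = C1 + C2*erfi(sqrt(6)*x/6)


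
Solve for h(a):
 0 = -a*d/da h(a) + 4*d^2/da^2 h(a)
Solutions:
 h(a) = C1 + C2*erfi(sqrt(2)*a/4)


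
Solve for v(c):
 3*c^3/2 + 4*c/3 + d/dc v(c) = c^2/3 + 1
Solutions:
 v(c) = C1 - 3*c^4/8 + c^3/9 - 2*c^2/3 + c


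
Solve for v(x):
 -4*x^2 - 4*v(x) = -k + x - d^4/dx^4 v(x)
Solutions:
 v(x) = C1*exp(-sqrt(2)*x) + C2*exp(sqrt(2)*x) + C3*sin(sqrt(2)*x) + C4*cos(sqrt(2)*x) + k/4 - x^2 - x/4


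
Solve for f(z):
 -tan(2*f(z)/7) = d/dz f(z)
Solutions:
 f(z) = -7*asin(C1*exp(-2*z/7))/2 + 7*pi/2
 f(z) = 7*asin(C1*exp(-2*z/7))/2


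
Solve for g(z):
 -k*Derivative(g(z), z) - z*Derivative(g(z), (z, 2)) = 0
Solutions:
 g(z) = C1 + z^(1 - re(k))*(C2*sin(log(z)*Abs(im(k))) + C3*cos(log(z)*im(k)))


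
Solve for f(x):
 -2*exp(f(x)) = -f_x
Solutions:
 f(x) = log(-1/(C1 + 2*x))


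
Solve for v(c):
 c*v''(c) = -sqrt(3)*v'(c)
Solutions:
 v(c) = C1 + C2*c^(1 - sqrt(3))


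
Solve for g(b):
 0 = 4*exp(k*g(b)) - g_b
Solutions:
 g(b) = Piecewise((log(-1/(C1*k + 4*b*k))/k, Ne(k, 0)), (nan, True))
 g(b) = Piecewise((C1 + 4*b, Eq(k, 0)), (nan, True))


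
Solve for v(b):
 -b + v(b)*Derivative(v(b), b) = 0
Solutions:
 v(b) = -sqrt(C1 + b^2)
 v(b) = sqrt(C1 + b^2)


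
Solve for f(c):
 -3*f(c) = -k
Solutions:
 f(c) = k/3


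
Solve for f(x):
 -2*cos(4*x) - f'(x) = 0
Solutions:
 f(x) = C1 - sin(4*x)/2


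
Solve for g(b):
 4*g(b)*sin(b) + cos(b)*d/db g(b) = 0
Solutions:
 g(b) = C1*cos(b)^4


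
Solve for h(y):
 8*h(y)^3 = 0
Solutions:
 h(y) = 0


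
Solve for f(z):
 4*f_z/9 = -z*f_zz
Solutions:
 f(z) = C1 + C2*z^(5/9)


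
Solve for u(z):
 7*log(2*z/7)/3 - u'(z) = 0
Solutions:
 u(z) = C1 + 7*z*log(z)/3 - 7*z*log(7)/3 - 7*z/3 + 7*z*log(2)/3


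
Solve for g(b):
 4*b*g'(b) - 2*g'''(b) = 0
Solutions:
 g(b) = C1 + Integral(C2*airyai(2^(1/3)*b) + C3*airybi(2^(1/3)*b), b)


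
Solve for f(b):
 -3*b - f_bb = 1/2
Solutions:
 f(b) = C1 + C2*b - b^3/2 - b^2/4


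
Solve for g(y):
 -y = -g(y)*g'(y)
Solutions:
 g(y) = -sqrt(C1 + y^2)
 g(y) = sqrt(C1 + y^2)


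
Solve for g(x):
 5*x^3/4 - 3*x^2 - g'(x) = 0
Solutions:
 g(x) = C1 + 5*x^4/16 - x^3


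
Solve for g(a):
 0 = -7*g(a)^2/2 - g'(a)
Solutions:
 g(a) = 2/(C1 + 7*a)


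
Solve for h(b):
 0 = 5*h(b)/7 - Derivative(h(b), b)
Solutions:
 h(b) = C1*exp(5*b/7)


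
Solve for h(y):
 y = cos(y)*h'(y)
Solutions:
 h(y) = C1 + Integral(y/cos(y), y)


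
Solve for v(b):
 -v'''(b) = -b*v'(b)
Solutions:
 v(b) = C1 + Integral(C2*airyai(b) + C3*airybi(b), b)


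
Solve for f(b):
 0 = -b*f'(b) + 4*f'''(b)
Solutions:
 f(b) = C1 + Integral(C2*airyai(2^(1/3)*b/2) + C3*airybi(2^(1/3)*b/2), b)


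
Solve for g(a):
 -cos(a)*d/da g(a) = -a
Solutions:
 g(a) = C1 + Integral(a/cos(a), a)


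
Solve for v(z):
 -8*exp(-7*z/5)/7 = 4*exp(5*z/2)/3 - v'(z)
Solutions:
 v(z) = C1 + 8*exp(5*z/2)/15 - 40*exp(-7*z/5)/49


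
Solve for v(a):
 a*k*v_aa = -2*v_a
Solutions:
 v(a) = C1 + a^(((re(k) - 2)*re(k) + im(k)^2)/(re(k)^2 + im(k)^2))*(C2*sin(2*log(a)*Abs(im(k))/(re(k)^2 + im(k)^2)) + C3*cos(2*log(a)*im(k)/(re(k)^2 + im(k)^2)))


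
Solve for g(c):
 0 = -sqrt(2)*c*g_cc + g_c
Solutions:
 g(c) = C1 + C2*c^(sqrt(2)/2 + 1)


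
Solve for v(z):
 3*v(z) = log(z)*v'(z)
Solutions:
 v(z) = C1*exp(3*li(z))


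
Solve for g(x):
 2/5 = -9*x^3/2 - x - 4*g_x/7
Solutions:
 g(x) = C1 - 63*x^4/32 - 7*x^2/8 - 7*x/10


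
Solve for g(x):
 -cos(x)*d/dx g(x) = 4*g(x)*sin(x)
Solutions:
 g(x) = C1*cos(x)^4


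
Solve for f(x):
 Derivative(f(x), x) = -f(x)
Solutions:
 f(x) = C1*exp(-x)


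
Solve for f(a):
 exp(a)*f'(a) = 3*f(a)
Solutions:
 f(a) = C1*exp(-3*exp(-a))


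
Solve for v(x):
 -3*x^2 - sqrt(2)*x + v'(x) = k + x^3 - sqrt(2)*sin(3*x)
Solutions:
 v(x) = C1 + k*x + x^4/4 + x^3 + sqrt(2)*x^2/2 + sqrt(2)*cos(3*x)/3


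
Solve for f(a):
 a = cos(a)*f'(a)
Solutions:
 f(a) = C1 + Integral(a/cos(a), a)


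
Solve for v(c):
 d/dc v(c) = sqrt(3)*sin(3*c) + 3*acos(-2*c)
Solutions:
 v(c) = C1 + 3*c*acos(-2*c) + 3*sqrt(1 - 4*c^2)/2 - sqrt(3)*cos(3*c)/3


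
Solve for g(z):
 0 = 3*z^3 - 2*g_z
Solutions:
 g(z) = C1 + 3*z^4/8


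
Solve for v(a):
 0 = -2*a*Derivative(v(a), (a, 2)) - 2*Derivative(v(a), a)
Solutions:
 v(a) = C1 + C2*log(a)


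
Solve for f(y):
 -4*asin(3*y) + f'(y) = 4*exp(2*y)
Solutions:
 f(y) = C1 + 4*y*asin(3*y) + 4*sqrt(1 - 9*y^2)/3 + 2*exp(2*y)


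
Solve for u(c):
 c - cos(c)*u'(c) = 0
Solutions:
 u(c) = C1 + Integral(c/cos(c), c)


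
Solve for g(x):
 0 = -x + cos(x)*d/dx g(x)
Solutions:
 g(x) = C1 + Integral(x/cos(x), x)


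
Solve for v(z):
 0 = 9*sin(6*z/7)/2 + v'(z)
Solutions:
 v(z) = C1 + 21*cos(6*z/7)/4


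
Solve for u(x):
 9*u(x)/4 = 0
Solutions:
 u(x) = 0


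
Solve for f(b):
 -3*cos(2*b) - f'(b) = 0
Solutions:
 f(b) = C1 - 3*sin(2*b)/2


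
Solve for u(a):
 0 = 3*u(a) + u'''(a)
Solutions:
 u(a) = C3*exp(-3^(1/3)*a) + (C1*sin(3^(5/6)*a/2) + C2*cos(3^(5/6)*a/2))*exp(3^(1/3)*a/2)


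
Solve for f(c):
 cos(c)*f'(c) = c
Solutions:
 f(c) = C1 + Integral(c/cos(c), c)


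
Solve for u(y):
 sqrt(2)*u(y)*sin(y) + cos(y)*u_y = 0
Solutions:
 u(y) = C1*cos(y)^(sqrt(2))


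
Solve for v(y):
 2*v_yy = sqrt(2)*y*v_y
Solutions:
 v(y) = C1 + C2*erfi(2^(1/4)*y/2)


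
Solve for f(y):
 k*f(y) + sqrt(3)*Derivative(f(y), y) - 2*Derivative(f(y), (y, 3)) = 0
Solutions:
 f(y) = C1*exp(-2^(1/3)*y*(3^(2/3)*(-3*k + sqrt(9*k^2 - 2*sqrt(3)))^(1/3) + 2^(1/3)*3^(5/6)/(-3*k + sqrt(9*k^2 - 2*sqrt(3)))^(1/3))/6) + C2*exp(2^(1/3)*y*(3^(2/3)*(-3*k + sqrt(9*k^2 - 2*sqrt(3)))^(1/3)/12 - 3^(1/6)*I*(-3*k + sqrt(9*k^2 - 2*sqrt(3)))^(1/3)/4 - 2^(1/3)*sqrt(3)/((-3^(2/3) + 3*3^(1/6)*I)*(-3*k + sqrt(9*k^2 - 2*sqrt(3)))^(1/3)))) + C3*exp(2^(1/3)*y*(3^(2/3)*(-3*k + sqrt(9*k^2 - 2*sqrt(3)))^(1/3)/12 + 3^(1/6)*I*(-3*k + sqrt(9*k^2 - 2*sqrt(3)))^(1/3)/4 + 2^(1/3)*sqrt(3)/((3^(2/3) + 3*3^(1/6)*I)*(-3*k + sqrt(9*k^2 - 2*sqrt(3)))^(1/3))))


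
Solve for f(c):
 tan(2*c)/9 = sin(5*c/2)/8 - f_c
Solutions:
 f(c) = C1 + log(cos(2*c))/18 - cos(5*c/2)/20


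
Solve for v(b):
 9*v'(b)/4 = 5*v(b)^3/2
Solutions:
 v(b) = -3*sqrt(2)*sqrt(-1/(C1 + 10*b))/2
 v(b) = 3*sqrt(2)*sqrt(-1/(C1 + 10*b))/2


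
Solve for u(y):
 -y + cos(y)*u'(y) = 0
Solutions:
 u(y) = C1 + Integral(y/cos(y), y)


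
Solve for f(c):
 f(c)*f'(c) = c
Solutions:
 f(c) = -sqrt(C1 + c^2)
 f(c) = sqrt(C1 + c^2)


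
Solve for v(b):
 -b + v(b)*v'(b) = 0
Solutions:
 v(b) = -sqrt(C1 + b^2)
 v(b) = sqrt(C1 + b^2)


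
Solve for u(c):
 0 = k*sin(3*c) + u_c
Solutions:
 u(c) = C1 + k*cos(3*c)/3


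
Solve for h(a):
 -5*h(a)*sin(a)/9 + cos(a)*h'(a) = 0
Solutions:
 h(a) = C1/cos(a)^(5/9)


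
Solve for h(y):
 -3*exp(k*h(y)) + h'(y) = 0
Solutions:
 h(y) = Piecewise((log(-1/(C1*k + 3*k*y))/k, Ne(k, 0)), (nan, True))
 h(y) = Piecewise((C1 + 3*y, Eq(k, 0)), (nan, True))


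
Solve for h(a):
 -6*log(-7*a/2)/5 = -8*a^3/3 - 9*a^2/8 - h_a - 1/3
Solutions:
 h(a) = C1 - 2*a^4/3 - 3*a^3/8 + 6*a*log(-a)/5 + a*(-23 - 18*log(2) + 18*log(7))/15


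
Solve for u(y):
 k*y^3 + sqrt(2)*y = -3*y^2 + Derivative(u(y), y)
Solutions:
 u(y) = C1 + k*y^4/4 + y^3 + sqrt(2)*y^2/2


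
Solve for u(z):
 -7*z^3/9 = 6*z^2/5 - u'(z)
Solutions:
 u(z) = C1 + 7*z^4/36 + 2*z^3/5


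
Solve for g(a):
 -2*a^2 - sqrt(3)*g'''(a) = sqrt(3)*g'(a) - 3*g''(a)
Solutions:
 g(a) = C1 - 2*sqrt(3)*a^3/9 - 2*a^2 - 8*sqrt(3)*a/3 + (C2*sin(a/2) + C3*cos(a/2))*exp(sqrt(3)*a/2)


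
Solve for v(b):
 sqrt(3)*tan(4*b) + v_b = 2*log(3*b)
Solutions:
 v(b) = C1 + 2*b*log(b) - 2*b + 2*b*log(3) + sqrt(3)*log(cos(4*b))/4


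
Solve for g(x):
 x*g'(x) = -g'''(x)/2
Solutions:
 g(x) = C1 + Integral(C2*airyai(-2^(1/3)*x) + C3*airybi(-2^(1/3)*x), x)


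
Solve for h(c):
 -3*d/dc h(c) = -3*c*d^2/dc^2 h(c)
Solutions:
 h(c) = C1 + C2*c^2


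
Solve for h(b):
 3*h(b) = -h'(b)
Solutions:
 h(b) = C1*exp(-3*b)


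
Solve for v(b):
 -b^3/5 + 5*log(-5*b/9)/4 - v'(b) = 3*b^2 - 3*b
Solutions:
 v(b) = C1 - b^4/20 - b^3 + 3*b^2/2 + 5*b*log(-b)/4 + 5*b*(-2*log(3) - 1 + log(5))/4


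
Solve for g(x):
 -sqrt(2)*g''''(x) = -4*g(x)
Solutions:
 g(x) = C1*exp(-2^(3/8)*x) + C2*exp(2^(3/8)*x) + C3*sin(2^(3/8)*x) + C4*cos(2^(3/8)*x)


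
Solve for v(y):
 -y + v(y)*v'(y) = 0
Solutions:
 v(y) = -sqrt(C1 + y^2)
 v(y) = sqrt(C1 + y^2)


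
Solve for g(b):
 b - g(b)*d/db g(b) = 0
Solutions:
 g(b) = -sqrt(C1 + b^2)
 g(b) = sqrt(C1 + b^2)


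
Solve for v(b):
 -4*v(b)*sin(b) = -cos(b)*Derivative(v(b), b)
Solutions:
 v(b) = C1/cos(b)^4


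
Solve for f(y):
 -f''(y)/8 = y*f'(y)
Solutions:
 f(y) = C1 + C2*erf(2*y)


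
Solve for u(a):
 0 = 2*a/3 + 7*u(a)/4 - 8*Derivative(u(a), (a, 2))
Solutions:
 u(a) = C1*exp(-sqrt(14)*a/8) + C2*exp(sqrt(14)*a/8) - 8*a/21


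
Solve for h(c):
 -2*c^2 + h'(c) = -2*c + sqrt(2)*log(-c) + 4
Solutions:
 h(c) = C1 + 2*c^3/3 - c^2 + sqrt(2)*c*log(-c) + c*(4 - sqrt(2))


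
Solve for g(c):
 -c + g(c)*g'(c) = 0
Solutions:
 g(c) = -sqrt(C1 + c^2)
 g(c) = sqrt(C1 + c^2)


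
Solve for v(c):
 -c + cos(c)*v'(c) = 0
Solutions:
 v(c) = C1 + Integral(c/cos(c), c)


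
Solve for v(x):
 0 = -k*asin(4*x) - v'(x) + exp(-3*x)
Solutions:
 v(x) = C1 - k*x*asin(4*x) - k*sqrt(1 - 16*x^2)/4 - exp(-3*x)/3


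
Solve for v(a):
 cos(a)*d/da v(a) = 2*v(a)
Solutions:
 v(a) = C1*(sin(a) + 1)/(sin(a) - 1)


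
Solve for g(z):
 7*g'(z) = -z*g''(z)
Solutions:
 g(z) = C1 + C2/z^6


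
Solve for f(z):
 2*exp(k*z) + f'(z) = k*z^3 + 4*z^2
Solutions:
 f(z) = C1 + k*z^4/4 + 4*z^3/3 - 2*exp(k*z)/k


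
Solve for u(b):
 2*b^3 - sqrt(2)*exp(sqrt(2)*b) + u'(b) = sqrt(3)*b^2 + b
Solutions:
 u(b) = C1 - b^4/2 + sqrt(3)*b^3/3 + b^2/2 + exp(sqrt(2)*b)


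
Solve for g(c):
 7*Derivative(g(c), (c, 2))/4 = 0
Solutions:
 g(c) = C1 + C2*c


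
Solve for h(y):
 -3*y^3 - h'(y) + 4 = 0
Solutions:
 h(y) = C1 - 3*y^4/4 + 4*y


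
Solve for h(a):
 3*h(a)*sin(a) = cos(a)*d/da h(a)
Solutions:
 h(a) = C1/cos(a)^3


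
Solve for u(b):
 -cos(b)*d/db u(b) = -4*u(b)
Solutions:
 u(b) = C1*(sin(b)^2 + 2*sin(b) + 1)/(sin(b)^2 - 2*sin(b) + 1)


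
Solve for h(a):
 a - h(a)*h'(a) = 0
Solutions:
 h(a) = -sqrt(C1 + a^2)
 h(a) = sqrt(C1 + a^2)


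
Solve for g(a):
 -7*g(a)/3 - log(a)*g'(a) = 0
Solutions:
 g(a) = C1*exp(-7*li(a)/3)


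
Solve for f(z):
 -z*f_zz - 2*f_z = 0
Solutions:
 f(z) = C1 + C2/z


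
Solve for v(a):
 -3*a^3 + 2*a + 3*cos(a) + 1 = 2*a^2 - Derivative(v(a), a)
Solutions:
 v(a) = C1 + 3*a^4/4 + 2*a^3/3 - a^2 - a - 3*sin(a)


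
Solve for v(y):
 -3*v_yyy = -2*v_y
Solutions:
 v(y) = C1 + C2*exp(-sqrt(6)*y/3) + C3*exp(sqrt(6)*y/3)


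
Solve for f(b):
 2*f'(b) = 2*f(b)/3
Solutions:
 f(b) = C1*exp(b/3)


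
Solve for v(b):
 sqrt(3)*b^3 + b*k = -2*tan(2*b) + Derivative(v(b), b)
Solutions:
 v(b) = C1 + sqrt(3)*b^4/4 + b^2*k/2 - log(cos(2*b))


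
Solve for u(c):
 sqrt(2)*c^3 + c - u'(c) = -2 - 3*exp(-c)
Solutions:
 u(c) = C1 + sqrt(2)*c^4/4 + c^2/2 + 2*c - 3*exp(-c)


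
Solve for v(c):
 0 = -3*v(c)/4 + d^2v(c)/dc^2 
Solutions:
 v(c) = C1*exp(-sqrt(3)*c/2) + C2*exp(sqrt(3)*c/2)


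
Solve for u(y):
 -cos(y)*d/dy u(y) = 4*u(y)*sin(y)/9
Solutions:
 u(y) = C1*cos(y)^(4/9)


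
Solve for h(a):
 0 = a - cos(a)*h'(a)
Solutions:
 h(a) = C1 + Integral(a/cos(a), a)


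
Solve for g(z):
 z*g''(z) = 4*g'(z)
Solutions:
 g(z) = C1 + C2*z^5


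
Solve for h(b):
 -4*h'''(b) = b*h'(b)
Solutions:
 h(b) = C1 + Integral(C2*airyai(-2^(1/3)*b/2) + C3*airybi(-2^(1/3)*b/2), b)


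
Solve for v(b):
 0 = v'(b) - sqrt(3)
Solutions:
 v(b) = C1 + sqrt(3)*b


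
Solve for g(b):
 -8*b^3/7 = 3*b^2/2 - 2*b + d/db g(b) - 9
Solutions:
 g(b) = C1 - 2*b^4/7 - b^3/2 + b^2 + 9*b


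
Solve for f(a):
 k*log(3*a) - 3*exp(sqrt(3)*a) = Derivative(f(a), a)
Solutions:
 f(a) = C1 + a*k*log(a) + a*k*(-1 + log(3)) - sqrt(3)*exp(sqrt(3)*a)


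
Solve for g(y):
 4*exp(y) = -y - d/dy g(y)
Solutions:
 g(y) = C1 - y^2/2 - 4*exp(y)


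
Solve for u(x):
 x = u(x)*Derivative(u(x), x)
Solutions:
 u(x) = -sqrt(C1 + x^2)
 u(x) = sqrt(C1 + x^2)


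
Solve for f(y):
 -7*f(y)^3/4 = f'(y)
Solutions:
 f(y) = -sqrt(2)*sqrt(-1/(C1 - 7*y))
 f(y) = sqrt(2)*sqrt(-1/(C1 - 7*y))


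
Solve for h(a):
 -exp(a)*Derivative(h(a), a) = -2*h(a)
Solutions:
 h(a) = C1*exp(-2*exp(-a))


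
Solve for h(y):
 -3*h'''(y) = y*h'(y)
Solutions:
 h(y) = C1 + Integral(C2*airyai(-3^(2/3)*y/3) + C3*airybi(-3^(2/3)*y/3), y)


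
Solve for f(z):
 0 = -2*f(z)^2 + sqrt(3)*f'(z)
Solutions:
 f(z) = -3/(C1 + 2*sqrt(3)*z)


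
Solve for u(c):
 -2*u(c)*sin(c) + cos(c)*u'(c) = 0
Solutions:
 u(c) = C1/cos(c)^2


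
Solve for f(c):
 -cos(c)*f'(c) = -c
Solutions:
 f(c) = C1 + Integral(c/cos(c), c)


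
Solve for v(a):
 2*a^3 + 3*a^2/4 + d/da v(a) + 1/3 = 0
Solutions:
 v(a) = C1 - a^4/2 - a^3/4 - a/3


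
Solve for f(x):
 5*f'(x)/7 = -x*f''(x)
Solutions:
 f(x) = C1 + C2*x^(2/7)


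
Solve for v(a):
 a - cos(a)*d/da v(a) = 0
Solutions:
 v(a) = C1 + Integral(a/cos(a), a)


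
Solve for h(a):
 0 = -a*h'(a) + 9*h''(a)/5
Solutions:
 h(a) = C1 + C2*erfi(sqrt(10)*a/6)


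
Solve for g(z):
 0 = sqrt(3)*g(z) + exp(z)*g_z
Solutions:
 g(z) = C1*exp(sqrt(3)*exp(-z))


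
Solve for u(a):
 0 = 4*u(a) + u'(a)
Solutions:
 u(a) = C1*exp(-4*a)


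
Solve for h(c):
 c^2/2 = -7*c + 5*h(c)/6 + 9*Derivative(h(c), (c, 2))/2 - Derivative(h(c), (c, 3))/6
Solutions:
 h(c) = C1*exp(c*(-2^(2/3)*(sqrt(14605) + 1463)^(1/3)/4 - 81*2^(1/3)/(2*(sqrt(14605) + 1463)^(1/3)) + 9))*sin(2^(1/3)*sqrt(3)*c*(-2^(1/3)*(sqrt(14605) + 1463)^(1/3) + 162/(sqrt(14605) + 1463)^(1/3))/4) + C2*exp(c*(-2^(2/3)*(sqrt(14605) + 1463)^(1/3)/4 - 81*2^(1/3)/(2*(sqrt(14605) + 1463)^(1/3)) + 9))*cos(2^(1/3)*sqrt(3)*c*(-2^(1/3)*(sqrt(14605) + 1463)^(1/3) + 162/(sqrt(14605) + 1463)^(1/3))/4) + C3*exp(c*(81*2^(1/3)/(sqrt(14605) + 1463)^(1/3) + 9 + 2^(2/3)*(sqrt(14605) + 1463)^(1/3)/2)) + 3*c^2/5 + 42*c/5 - 162/25


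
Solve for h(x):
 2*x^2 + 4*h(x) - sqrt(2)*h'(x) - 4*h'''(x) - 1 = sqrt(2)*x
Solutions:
 h(x) = C1*exp(3^(1/3)*x*(-(36 + sqrt(6)*sqrt(sqrt(2) + 216))^(1/3) + sqrt(2)*3^(1/3)/(36 + sqrt(6)*sqrt(sqrt(2) + 216))^(1/3))/12)*sin(3^(1/6)*x*(3*sqrt(2)/(36 + sqrt(6)*sqrt(sqrt(2) + 216))^(1/3) + 3^(2/3)*(36 + sqrt(6)*sqrt(sqrt(2) + 216))^(1/3))/12) + C2*exp(3^(1/3)*x*(-(36 + sqrt(6)*sqrt(sqrt(2) + 216))^(1/3) + sqrt(2)*3^(1/3)/(36 + sqrt(6)*sqrt(sqrt(2) + 216))^(1/3))/12)*cos(3^(1/6)*x*(3*sqrt(2)/(36 + sqrt(6)*sqrt(sqrt(2) + 216))^(1/3) + 3^(2/3)*(36 + sqrt(6)*sqrt(sqrt(2) + 216))^(1/3))/12) + C3*exp(-3^(1/3)*x*(-(36 + sqrt(6)*sqrt(sqrt(2) + 216))^(1/3) + sqrt(2)*3^(1/3)/(36 + sqrt(6)*sqrt(sqrt(2) + 216))^(1/3))/6) - x^2/2 + 1/4


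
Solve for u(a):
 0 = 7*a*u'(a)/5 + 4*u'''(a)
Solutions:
 u(a) = C1 + Integral(C2*airyai(-350^(1/3)*a/10) + C3*airybi(-350^(1/3)*a/10), a)


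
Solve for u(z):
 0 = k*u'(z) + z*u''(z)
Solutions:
 u(z) = C1 + z^(1 - re(k))*(C2*sin(log(z)*Abs(im(k))) + C3*cos(log(z)*im(k)))


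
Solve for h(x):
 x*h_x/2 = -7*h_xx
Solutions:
 h(x) = C1 + C2*erf(sqrt(7)*x/14)


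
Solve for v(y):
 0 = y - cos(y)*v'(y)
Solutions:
 v(y) = C1 + Integral(y/cos(y), y)


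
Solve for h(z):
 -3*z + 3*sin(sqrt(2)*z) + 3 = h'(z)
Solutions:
 h(z) = C1 - 3*z^2/2 + 3*z - 3*sqrt(2)*cos(sqrt(2)*z)/2


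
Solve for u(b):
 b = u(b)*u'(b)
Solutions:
 u(b) = -sqrt(C1 + b^2)
 u(b) = sqrt(C1 + b^2)


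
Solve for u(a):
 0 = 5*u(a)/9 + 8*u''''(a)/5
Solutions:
 u(a) = (C1*sin(sqrt(15)*2^(3/4)*a/12) + C2*cos(sqrt(15)*2^(3/4)*a/12))*exp(-sqrt(15)*2^(3/4)*a/12) + (C3*sin(sqrt(15)*2^(3/4)*a/12) + C4*cos(sqrt(15)*2^(3/4)*a/12))*exp(sqrt(15)*2^(3/4)*a/12)


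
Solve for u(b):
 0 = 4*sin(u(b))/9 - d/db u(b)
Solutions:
 -4*b/9 + log(cos(u(b)) - 1)/2 - log(cos(u(b)) + 1)/2 = C1


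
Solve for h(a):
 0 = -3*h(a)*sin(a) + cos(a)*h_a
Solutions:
 h(a) = C1/cos(a)^3


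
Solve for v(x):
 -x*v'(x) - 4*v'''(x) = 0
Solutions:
 v(x) = C1 + Integral(C2*airyai(-2^(1/3)*x/2) + C3*airybi(-2^(1/3)*x/2), x)


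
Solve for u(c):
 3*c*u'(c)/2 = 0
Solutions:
 u(c) = C1


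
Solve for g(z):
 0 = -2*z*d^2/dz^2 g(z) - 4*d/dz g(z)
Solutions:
 g(z) = C1 + C2/z


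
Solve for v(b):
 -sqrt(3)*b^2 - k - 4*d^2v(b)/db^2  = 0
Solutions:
 v(b) = C1 + C2*b - sqrt(3)*b^4/48 - b^2*k/8


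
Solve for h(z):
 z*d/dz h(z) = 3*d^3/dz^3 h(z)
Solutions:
 h(z) = C1 + Integral(C2*airyai(3^(2/3)*z/3) + C3*airybi(3^(2/3)*z/3), z)


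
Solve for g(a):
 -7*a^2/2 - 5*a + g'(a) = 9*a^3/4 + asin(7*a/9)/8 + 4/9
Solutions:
 g(a) = C1 + 9*a^4/16 + 7*a^3/6 + 5*a^2/2 + a*asin(7*a/9)/8 + 4*a/9 + sqrt(81 - 49*a^2)/56


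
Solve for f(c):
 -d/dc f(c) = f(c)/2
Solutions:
 f(c) = C1*exp(-c/2)


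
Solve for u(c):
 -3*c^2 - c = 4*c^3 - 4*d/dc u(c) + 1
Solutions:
 u(c) = C1 + c^4/4 + c^3/4 + c^2/8 + c/4


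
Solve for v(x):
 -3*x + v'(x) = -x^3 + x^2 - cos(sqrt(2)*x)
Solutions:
 v(x) = C1 - x^4/4 + x^3/3 + 3*x^2/2 - sqrt(2)*sin(sqrt(2)*x)/2


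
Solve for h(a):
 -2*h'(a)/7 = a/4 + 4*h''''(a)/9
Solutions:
 h(a) = C1 + C4*exp(-42^(2/3)*a/14) - 7*a^2/16 + (C2*sin(3*14^(2/3)*3^(1/6)*a/28) + C3*cos(3*14^(2/3)*3^(1/6)*a/28))*exp(42^(2/3)*a/28)


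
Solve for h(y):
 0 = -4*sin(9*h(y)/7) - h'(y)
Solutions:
 4*y + 7*log(cos(9*h(y)/7) - 1)/18 - 7*log(cos(9*h(y)/7) + 1)/18 = C1


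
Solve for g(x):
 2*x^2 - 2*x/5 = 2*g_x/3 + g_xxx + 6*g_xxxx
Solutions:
 g(x) = C1 + C2*exp(x*(-2 + (18*sqrt(326) + 325)^(-1/3) + (18*sqrt(326) + 325)^(1/3))/36)*sin(sqrt(3)*x*(-(18*sqrt(326) + 325)^(1/3) + (18*sqrt(326) + 325)^(-1/3))/36) + C3*exp(x*(-2 + (18*sqrt(326) + 325)^(-1/3) + (18*sqrt(326) + 325)^(1/3))/36)*cos(sqrt(3)*x*(-(18*sqrt(326) + 325)^(1/3) + (18*sqrt(326) + 325)^(-1/3))/36) + C4*exp(-x*((18*sqrt(326) + 325)^(-1/3) + 1 + (18*sqrt(326) + 325)^(1/3))/18) + x^3 - 3*x^2/10 - 9*x


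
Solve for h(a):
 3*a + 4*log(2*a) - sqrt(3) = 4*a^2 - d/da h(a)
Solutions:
 h(a) = C1 + 4*a^3/3 - 3*a^2/2 - 4*a*log(a) - a*log(16) + sqrt(3)*a + 4*a


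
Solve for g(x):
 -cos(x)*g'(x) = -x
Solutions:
 g(x) = C1 + Integral(x/cos(x), x)


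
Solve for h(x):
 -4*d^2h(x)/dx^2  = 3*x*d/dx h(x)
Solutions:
 h(x) = C1 + C2*erf(sqrt(6)*x/4)


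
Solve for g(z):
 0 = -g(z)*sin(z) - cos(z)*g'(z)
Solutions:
 g(z) = C1*cos(z)


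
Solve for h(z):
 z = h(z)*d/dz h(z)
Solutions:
 h(z) = -sqrt(C1 + z^2)
 h(z) = sqrt(C1 + z^2)


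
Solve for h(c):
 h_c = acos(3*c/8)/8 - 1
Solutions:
 h(c) = C1 + c*acos(3*c/8)/8 - c - sqrt(64 - 9*c^2)/24


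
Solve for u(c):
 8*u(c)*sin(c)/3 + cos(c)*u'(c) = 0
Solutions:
 u(c) = C1*cos(c)^(8/3)


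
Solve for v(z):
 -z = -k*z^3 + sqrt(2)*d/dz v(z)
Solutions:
 v(z) = C1 + sqrt(2)*k*z^4/8 - sqrt(2)*z^2/4


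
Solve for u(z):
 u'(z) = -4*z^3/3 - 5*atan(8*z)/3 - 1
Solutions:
 u(z) = C1 - z^4/3 - 5*z*atan(8*z)/3 - z + 5*log(64*z^2 + 1)/48


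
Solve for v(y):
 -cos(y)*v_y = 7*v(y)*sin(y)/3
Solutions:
 v(y) = C1*cos(y)^(7/3)


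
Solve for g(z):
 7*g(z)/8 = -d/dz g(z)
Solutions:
 g(z) = C1*exp(-7*z/8)


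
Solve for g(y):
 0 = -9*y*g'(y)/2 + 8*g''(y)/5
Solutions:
 g(y) = C1 + C2*erfi(3*sqrt(10)*y/8)


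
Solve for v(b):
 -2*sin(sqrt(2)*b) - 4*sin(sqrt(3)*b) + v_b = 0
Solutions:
 v(b) = C1 - sqrt(2)*cos(sqrt(2)*b) - 4*sqrt(3)*cos(sqrt(3)*b)/3


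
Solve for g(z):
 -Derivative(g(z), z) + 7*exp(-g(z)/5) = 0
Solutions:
 g(z) = 5*log(C1 + 7*z/5)


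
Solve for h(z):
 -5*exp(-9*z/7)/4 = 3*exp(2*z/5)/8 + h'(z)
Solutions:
 h(z) = C1 - 15*exp(2*z/5)/16 + 35*exp(-9*z/7)/36


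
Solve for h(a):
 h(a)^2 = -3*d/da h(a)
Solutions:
 h(a) = 3/(C1 + a)


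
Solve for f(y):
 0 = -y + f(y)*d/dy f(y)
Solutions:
 f(y) = -sqrt(C1 + y^2)
 f(y) = sqrt(C1 + y^2)


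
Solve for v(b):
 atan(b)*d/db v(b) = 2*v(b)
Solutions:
 v(b) = C1*exp(2*Integral(1/atan(b), b))


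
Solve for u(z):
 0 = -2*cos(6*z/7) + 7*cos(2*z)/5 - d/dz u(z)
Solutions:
 u(z) = C1 - 7*sin(6*z/7)/3 + 7*sin(2*z)/10


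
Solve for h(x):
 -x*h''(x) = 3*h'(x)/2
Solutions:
 h(x) = C1 + C2/sqrt(x)


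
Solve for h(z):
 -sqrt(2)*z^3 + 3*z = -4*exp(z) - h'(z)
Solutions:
 h(z) = C1 + sqrt(2)*z^4/4 - 3*z^2/2 - 4*exp(z)


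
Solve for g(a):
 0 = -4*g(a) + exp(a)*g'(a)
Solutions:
 g(a) = C1*exp(-4*exp(-a))


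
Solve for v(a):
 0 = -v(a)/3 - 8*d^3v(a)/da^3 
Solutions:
 v(a) = C3*exp(-3^(2/3)*a/6) + (C1*sin(3^(1/6)*a/4) + C2*cos(3^(1/6)*a/4))*exp(3^(2/3)*a/12)


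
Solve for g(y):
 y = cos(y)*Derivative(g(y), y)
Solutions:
 g(y) = C1 + Integral(y/cos(y), y)


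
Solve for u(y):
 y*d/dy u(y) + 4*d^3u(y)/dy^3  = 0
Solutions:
 u(y) = C1 + Integral(C2*airyai(-2^(1/3)*y/2) + C3*airybi(-2^(1/3)*y/2), y)


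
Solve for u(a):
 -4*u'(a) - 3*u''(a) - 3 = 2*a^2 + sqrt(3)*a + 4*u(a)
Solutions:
 u(a) = -a^2/2 - sqrt(3)*a/4 + a + (C1*sin(2*sqrt(2)*a/3) + C2*cos(2*sqrt(2)*a/3))*exp(-2*a/3) - 1 + sqrt(3)/4


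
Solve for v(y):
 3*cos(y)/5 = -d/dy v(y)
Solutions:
 v(y) = C1 - 3*sin(y)/5


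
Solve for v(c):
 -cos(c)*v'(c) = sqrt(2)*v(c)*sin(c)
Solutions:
 v(c) = C1*cos(c)^(sqrt(2))


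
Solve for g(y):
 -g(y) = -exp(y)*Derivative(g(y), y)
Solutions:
 g(y) = C1*exp(-exp(-y))


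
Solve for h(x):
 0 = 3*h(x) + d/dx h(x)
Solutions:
 h(x) = C1*exp(-3*x)


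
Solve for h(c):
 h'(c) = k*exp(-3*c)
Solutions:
 h(c) = C1 - k*exp(-3*c)/3


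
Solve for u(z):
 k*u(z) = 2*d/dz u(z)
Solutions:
 u(z) = C1*exp(k*z/2)


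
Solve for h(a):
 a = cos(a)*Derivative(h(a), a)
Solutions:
 h(a) = C1 + Integral(a/cos(a), a)


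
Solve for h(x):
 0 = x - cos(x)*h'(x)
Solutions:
 h(x) = C1 + Integral(x/cos(x), x)


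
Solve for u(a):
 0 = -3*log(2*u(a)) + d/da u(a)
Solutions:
 -Integral(1/(log(_y) + log(2)), (_y, u(a)))/3 = C1 - a


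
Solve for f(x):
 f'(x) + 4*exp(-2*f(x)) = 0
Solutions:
 f(x) = log(-sqrt(C1 - 8*x))
 f(x) = log(C1 - 8*x)/2


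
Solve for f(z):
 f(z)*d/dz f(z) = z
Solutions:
 f(z) = -sqrt(C1 + z^2)
 f(z) = sqrt(C1 + z^2)


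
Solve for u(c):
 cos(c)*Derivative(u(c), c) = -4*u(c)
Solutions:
 u(c) = C1*(sin(c)^2 - 2*sin(c) + 1)/(sin(c)^2 + 2*sin(c) + 1)


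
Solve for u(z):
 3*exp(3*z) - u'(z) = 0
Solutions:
 u(z) = C1 + exp(3*z)


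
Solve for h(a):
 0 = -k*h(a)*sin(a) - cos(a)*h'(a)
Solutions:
 h(a) = C1*exp(k*log(cos(a)))


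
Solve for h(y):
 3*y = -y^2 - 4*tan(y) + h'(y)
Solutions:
 h(y) = C1 + y^3/3 + 3*y^2/2 - 4*log(cos(y))


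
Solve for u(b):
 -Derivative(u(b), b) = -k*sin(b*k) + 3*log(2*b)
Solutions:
 u(b) = C1 - 3*b*log(b) - 3*b*log(2) + 3*b + k*Piecewise((-cos(b*k)/k, Ne(k, 0)), (0, True))


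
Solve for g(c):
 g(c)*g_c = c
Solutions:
 g(c) = -sqrt(C1 + c^2)
 g(c) = sqrt(C1 + c^2)
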